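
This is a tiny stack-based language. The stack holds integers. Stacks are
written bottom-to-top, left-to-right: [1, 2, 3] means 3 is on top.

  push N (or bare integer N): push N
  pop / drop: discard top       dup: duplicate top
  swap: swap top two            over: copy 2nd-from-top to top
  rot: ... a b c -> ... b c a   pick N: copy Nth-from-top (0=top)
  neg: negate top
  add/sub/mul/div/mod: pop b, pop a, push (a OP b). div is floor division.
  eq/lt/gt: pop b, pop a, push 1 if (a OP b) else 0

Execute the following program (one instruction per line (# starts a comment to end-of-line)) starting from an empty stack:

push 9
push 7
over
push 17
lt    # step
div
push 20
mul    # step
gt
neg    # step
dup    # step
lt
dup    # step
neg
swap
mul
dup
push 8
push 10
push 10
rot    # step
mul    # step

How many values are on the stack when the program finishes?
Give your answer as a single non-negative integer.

After 'push 9': stack = [9] (depth 1)
After 'push 7': stack = [9, 7] (depth 2)
After 'over': stack = [9, 7, 9] (depth 3)
After 'push 17': stack = [9, 7, 9, 17] (depth 4)
After 'lt': stack = [9, 7, 1] (depth 3)
After 'div': stack = [9, 7] (depth 2)
After 'push 20': stack = [9, 7, 20] (depth 3)
After 'mul': stack = [9, 140] (depth 2)
After 'gt': stack = [0] (depth 1)
After 'neg': stack = [0] (depth 1)
  ...
After 'dup': stack = [0, 0] (depth 2)
After 'neg': stack = [0, 0] (depth 2)
After 'swap': stack = [0, 0] (depth 2)
After 'mul': stack = [0] (depth 1)
After 'dup': stack = [0, 0] (depth 2)
After 'push 8': stack = [0, 0, 8] (depth 3)
After 'push 10': stack = [0, 0, 8, 10] (depth 4)
After 'push 10': stack = [0, 0, 8, 10, 10] (depth 5)
After 'rot': stack = [0, 0, 10, 10, 8] (depth 5)
After 'mul': stack = [0, 0, 10, 80] (depth 4)

Answer: 4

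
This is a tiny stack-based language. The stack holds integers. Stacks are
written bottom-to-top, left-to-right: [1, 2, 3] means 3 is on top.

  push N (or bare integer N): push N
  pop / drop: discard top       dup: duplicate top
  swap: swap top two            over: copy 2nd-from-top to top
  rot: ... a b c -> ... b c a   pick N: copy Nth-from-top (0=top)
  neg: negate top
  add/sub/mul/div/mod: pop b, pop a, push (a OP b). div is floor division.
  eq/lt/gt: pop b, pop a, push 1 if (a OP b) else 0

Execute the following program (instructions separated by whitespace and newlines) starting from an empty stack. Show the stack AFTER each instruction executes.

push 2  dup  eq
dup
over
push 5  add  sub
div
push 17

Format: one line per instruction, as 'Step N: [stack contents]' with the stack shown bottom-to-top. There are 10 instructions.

Step 1: [2]
Step 2: [2, 2]
Step 3: [1]
Step 4: [1, 1]
Step 5: [1, 1, 1]
Step 6: [1, 1, 1, 5]
Step 7: [1, 1, 6]
Step 8: [1, -5]
Step 9: [-1]
Step 10: [-1, 17]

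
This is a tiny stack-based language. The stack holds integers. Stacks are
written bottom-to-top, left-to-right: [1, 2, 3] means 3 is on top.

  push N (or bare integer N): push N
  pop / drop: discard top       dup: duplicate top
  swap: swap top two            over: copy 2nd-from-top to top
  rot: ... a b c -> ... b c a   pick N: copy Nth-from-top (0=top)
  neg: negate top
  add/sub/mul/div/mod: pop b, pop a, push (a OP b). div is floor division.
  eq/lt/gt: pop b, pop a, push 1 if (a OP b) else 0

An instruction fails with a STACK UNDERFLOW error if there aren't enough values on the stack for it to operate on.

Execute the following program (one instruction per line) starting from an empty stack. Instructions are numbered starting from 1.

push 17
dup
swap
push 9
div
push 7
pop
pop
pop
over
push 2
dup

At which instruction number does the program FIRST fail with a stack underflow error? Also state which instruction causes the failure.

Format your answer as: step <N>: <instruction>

Step 1 ('push 17'): stack = [17], depth = 1
Step 2 ('dup'): stack = [17, 17], depth = 2
Step 3 ('swap'): stack = [17, 17], depth = 2
Step 4 ('push 9'): stack = [17, 17, 9], depth = 3
Step 5 ('div'): stack = [17, 1], depth = 2
Step 6 ('push 7'): stack = [17, 1, 7], depth = 3
Step 7 ('pop'): stack = [17, 1], depth = 2
Step 8 ('pop'): stack = [17], depth = 1
Step 9 ('pop'): stack = [], depth = 0
Step 10 ('over'): needs 2 value(s) but depth is 0 — STACK UNDERFLOW

Answer: step 10: over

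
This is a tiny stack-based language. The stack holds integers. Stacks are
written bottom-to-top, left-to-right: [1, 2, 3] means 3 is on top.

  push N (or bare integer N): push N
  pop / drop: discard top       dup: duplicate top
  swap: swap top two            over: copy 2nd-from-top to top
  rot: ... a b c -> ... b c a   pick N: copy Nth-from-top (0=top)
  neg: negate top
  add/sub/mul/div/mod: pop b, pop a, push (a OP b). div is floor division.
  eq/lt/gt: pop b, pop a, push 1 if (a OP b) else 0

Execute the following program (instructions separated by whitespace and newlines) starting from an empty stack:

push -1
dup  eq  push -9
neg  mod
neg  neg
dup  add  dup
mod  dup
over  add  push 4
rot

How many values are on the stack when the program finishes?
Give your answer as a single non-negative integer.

Answer: 3

Derivation:
After 'push -1': stack = [-1] (depth 1)
After 'dup': stack = [-1, -1] (depth 2)
After 'eq': stack = [1] (depth 1)
After 'push -9': stack = [1, -9] (depth 2)
After 'neg': stack = [1, 9] (depth 2)
After 'mod': stack = [1] (depth 1)
After 'neg': stack = [-1] (depth 1)
After 'neg': stack = [1] (depth 1)
After 'dup': stack = [1, 1] (depth 2)
After 'add': stack = [2] (depth 1)
After 'dup': stack = [2, 2] (depth 2)
After 'mod': stack = [0] (depth 1)
After 'dup': stack = [0, 0] (depth 2)
After 'over': stack = [0, 0, 0] (depth 3)
After 'add': stack = [0, 0] (depth 2)
After 'push 4': stack = [0, 0, 4] (depth 3)
After 'rot': stack = [0, 4, 0] (depth 3)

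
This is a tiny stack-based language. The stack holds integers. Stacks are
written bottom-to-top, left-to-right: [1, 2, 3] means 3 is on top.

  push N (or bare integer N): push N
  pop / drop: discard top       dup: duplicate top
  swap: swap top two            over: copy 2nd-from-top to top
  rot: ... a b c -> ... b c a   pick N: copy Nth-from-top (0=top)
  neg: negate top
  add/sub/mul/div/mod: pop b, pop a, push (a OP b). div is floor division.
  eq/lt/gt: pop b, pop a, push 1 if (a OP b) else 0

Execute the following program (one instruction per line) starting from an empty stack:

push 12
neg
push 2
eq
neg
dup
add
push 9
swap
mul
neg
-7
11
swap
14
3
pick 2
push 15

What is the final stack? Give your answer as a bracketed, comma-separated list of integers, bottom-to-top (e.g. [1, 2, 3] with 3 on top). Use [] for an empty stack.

After 'push 12': [12]
After 'neg': [-12]
After 'push 2': [-12, 2]
After 'eq': [0]
After 'neg': [0]
After 'dup': [0, 0]
After 'add': [0]
After 'push 9': [0, 9]
After 'swap': [9, 0]
After 'mul': [0]
After 'neg': [0]
After 'push -7': [0, -7]
After 'push 11': [0, -7, 11]
After 'swap': [0, 11, -7]
After 'push 14': [0, 11, -7, 14]
After 'push 3': [0, 11, -7, 14, 3]
After 'pick 2': [0, 11, -7, 14, 3, -7]
After 'push 15': [0, 11, -7, 14, 3, -7, 15]

Answer: [0, 11, -7, 14, 3, -7, 15]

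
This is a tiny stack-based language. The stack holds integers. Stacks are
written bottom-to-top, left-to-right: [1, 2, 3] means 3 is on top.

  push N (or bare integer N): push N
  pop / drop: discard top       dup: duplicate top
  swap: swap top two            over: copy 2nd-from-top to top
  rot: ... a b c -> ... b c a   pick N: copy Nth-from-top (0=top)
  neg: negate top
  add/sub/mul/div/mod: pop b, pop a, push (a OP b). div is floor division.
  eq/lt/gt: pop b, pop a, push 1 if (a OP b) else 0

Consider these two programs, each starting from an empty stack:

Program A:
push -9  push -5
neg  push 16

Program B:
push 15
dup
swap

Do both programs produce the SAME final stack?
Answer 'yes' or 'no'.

Answer: no

Derivation:
Program A trace:
  After 'push -9': [-9]
  After 'push -5': [-9, -5]
  After 'neg': [-9, 5]
  After 'push 16': [-9, 5, 16]
Program A final stack: [-9, 5, 16]

Program B trace:
  After 'push 15': [15]
  After 'dup': [15, 15]
  After 'swap': [15, 15]
Program B final stack: [15, 15]
Same: no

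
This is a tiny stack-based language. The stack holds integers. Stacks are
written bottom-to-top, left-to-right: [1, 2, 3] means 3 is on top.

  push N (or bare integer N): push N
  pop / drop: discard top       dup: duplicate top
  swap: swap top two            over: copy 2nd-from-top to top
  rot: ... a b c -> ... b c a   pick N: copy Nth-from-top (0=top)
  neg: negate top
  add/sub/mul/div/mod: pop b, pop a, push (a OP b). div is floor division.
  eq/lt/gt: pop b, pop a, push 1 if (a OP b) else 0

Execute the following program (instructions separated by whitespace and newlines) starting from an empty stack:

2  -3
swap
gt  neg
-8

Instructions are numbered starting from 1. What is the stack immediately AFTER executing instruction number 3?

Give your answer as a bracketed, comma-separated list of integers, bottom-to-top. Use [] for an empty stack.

Step 1 ('2'): [2]
Step 2 ('-3'): [2, -3]
Step 3 ('swap'): [-3, 2]

Answer: [-3, 2]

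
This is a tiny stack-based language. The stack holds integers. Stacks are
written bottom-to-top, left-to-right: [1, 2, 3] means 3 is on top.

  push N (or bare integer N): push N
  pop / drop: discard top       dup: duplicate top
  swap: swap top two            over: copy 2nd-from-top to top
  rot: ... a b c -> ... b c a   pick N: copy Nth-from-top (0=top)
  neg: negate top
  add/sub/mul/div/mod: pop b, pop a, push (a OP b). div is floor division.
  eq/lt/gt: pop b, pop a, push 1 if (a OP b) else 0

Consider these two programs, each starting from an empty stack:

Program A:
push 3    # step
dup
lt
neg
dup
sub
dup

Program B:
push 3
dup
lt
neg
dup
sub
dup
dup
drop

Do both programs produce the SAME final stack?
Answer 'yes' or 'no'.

Program A trace:
  After 'push 3': [3]
  After 'dup': [3, 3]
  After 'lt': [0]
  After 'neg': [0]
  After 'dup': [0, 0]
  After 'sub': [0]
  After 'dup': [0, 0]
Program A final stack: [0, 0]

Program B trace:
  After 'push 3': [3]
  After 'dup': [3, 3]
  After 'lt': [0]
  After 'neg': [0]
  After 'dup': [0, 0]
  After 'sub': [0]
  After 'dup': [0, 0]
  After 'dup': [0, 0, 0]
  After 'drop': [0, 0]
Program B final stack: [0, 0]
Same: yes

Answer: yes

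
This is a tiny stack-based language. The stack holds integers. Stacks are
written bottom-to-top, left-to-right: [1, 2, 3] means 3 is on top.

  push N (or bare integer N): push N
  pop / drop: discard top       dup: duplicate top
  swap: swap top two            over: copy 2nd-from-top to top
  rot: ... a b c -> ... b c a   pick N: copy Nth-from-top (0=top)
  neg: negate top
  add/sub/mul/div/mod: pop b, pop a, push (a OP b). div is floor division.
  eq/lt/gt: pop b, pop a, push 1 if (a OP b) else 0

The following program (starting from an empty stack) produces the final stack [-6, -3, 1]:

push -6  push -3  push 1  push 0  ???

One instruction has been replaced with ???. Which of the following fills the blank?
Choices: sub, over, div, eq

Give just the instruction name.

Stack before ???: [-6, -3, 1, 0]
Stack after ???:  [-6, -3, 1]
Checking each choice:
  sub: MATCH
  over: produces [-6, -3, 1, 0, 1]
  div: division by zero
  eq: produces [-6, -3, 0]


Answer: sub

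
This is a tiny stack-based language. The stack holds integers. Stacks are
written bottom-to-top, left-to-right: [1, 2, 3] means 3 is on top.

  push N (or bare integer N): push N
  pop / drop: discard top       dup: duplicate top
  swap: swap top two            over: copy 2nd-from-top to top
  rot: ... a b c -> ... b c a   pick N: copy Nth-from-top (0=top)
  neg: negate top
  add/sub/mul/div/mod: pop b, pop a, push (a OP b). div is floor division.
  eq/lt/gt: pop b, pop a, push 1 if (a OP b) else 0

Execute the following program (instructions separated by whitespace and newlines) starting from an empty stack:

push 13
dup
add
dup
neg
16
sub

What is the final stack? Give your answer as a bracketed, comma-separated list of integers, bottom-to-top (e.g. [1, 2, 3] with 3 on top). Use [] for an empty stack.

After 'push 13': [13]
After 'dup': [13, 13]
After 'add': [26]
After 'dup': [26, 26]
After 'neg': [26, -26]
After 'push 16': [26, -26, 16]
After 'sub': [26, -42]

Answer: [26, -42]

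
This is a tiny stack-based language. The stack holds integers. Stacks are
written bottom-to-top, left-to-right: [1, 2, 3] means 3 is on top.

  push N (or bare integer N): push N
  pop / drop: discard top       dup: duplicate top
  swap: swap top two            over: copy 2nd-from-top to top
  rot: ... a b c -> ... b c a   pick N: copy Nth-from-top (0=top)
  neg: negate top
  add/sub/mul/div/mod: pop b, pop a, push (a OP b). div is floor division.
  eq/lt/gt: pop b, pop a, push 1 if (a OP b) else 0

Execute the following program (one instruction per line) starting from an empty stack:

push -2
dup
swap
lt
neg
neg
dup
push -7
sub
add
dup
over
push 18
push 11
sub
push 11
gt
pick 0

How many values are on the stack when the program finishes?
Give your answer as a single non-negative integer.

Answer: 5

Derivation:
After 'push -2': stack = [-2] (depth 1)
After 'dup': stack = [-2, -2] (depth 2)
After 'swap': stack = [-2, -2] (depth 2)
After 'lt': stack = [0] (depth 1)
After 'neg': stack = [0] (depth 1)
After 'neg': stack = [0] (depth 1)
After 'dup': stack = [0, 0] (depth 2)
After 'push -7': stack = [0, 0, -7] (depth 3)
After 'sub': stack = [0, 7] (depth 2)
After 'add': stack = [7] (depth 1)
After 'dup': stack = [7, 7] (depth 2)
After 'over': stack = [7, 7, 7] (depth 3)
After 'push 18': stack = [7, 7, 7, 18] (depth 4)
After 'push 11': stack = [7, 7, 7, 18, 11] (depth 5)
After 'sub': stack = [7, 7, 7, 7] (depth 4)
After 'push 11': stack = [7, 7, 7, 7, 11] (depth 5)
After 'gt': stack = [7, 7, 7, 0] (depth 4)
After 'pick 0': stack = [7, 7, 7, 0, 0] (depth 5)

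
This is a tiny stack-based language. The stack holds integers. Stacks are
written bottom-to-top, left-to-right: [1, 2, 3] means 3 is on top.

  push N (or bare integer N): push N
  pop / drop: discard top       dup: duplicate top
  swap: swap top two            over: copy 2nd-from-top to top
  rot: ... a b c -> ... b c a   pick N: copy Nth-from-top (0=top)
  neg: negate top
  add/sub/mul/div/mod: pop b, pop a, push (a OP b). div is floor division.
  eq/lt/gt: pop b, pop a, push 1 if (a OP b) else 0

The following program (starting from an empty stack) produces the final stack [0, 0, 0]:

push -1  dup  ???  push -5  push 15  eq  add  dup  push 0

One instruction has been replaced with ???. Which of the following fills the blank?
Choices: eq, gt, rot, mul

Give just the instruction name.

Answer: gt

Derivation:
Stack before ???: [-1, -1]
Stack after ???:  [0]
Checking each choice:
  eq: produces [1, 1, 0]
  gt: MATCH
  rot: stack underflow (need 3, have 2)
  mul: produces [1, 1, 0]


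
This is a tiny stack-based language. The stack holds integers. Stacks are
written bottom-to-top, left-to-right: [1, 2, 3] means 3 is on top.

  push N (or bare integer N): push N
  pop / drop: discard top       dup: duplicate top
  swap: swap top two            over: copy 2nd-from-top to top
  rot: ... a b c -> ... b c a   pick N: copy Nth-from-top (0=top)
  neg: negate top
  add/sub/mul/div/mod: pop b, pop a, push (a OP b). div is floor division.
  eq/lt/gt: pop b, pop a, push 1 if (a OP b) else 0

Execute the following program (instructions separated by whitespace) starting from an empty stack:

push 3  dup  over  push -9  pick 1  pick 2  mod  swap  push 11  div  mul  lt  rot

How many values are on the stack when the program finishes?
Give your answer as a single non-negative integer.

Answer: 3

Derivation:
After 'push 3': stack = [3] (depth 1)
After 'dup': stack = [3, 3] (depth 2)
After 'over': stack = [3, 3, 3] (depth 3)
After 'push -9': stack = [3, 3, 3, -9] (depth 4)
After 'pick 1': stack = [3, 3, 3, -9, 3] (depth 5)
After 'pick 2': stack = [3, 3, 3, -9, 3, 3] (depth 6)
After 'mod': stack = [3, 3, 3, -9, 0] (depth 5)
After 'swap': stack = [3, 3, 3, 0, -9] (depth 5)
After 'push 11': stack = [3, 3, 3, 0, -9, 11] (depth 6)
After 'div': stack = [3, 3, 3, 0, -1] (depth 5)
After 'mul': stack = [3, 3, 3, 0] (depth 4)
After 'lt': stack = [3, 3, 0] (depth 3)
After 'rot': stack = [3, 0, 3] (depth 3)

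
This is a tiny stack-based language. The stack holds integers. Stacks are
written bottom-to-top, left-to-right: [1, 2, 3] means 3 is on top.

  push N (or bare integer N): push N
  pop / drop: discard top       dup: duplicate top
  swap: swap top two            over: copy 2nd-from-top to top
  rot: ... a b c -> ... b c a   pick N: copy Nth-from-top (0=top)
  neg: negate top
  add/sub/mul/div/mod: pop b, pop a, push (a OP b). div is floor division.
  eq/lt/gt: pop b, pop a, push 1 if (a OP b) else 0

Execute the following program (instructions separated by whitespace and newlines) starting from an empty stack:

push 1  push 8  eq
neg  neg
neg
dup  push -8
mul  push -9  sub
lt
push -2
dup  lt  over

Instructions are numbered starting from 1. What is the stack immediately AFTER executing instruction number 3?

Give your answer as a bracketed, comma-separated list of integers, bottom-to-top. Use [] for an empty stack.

Answer: [0]

Derivation:
Step 1 ('push 1'): [1]
Step 2 ('push 8'): [1, 8]
Step 3 ('eq'): [0]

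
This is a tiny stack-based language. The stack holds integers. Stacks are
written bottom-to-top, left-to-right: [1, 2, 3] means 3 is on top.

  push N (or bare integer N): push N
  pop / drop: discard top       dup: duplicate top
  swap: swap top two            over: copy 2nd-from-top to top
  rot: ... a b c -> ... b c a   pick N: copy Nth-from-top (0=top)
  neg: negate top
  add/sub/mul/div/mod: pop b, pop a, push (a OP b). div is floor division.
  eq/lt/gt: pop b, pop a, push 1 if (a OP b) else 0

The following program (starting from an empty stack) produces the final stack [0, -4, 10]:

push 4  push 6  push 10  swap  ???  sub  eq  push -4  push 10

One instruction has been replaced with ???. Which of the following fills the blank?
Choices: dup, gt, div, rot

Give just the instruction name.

Stack before ???: [4, 10, 6]
Stack after ???:  [10, 6, 4]
Checking each choice:
  dup: produces [4, 0, -4, 10]
  gt: stack underflow (need 2, have 1)
  div: stack underflow (need 2, have 1)
  rot: MATCH


Answer: rot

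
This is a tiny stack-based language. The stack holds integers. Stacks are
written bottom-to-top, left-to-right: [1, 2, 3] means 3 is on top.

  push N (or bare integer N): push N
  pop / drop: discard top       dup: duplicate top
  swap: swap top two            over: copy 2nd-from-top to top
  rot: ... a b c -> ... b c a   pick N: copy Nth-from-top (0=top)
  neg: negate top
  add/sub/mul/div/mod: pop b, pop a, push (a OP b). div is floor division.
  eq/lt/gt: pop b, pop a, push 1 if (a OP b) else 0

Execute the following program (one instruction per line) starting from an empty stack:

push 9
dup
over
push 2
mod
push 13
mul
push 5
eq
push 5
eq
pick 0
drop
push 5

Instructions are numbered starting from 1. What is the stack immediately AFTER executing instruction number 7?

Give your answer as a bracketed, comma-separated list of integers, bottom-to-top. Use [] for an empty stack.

Step 1 ('push 9'): [9]
Step 2 ('dup'): [9, 9]
Step 3 ('over'): [9, 9, 9]
Step 4 ('push 2'): [9, 9, 9, 2]
Step 5 ('mod'): [9, 9, 1]
Step 6 ('push 13'): [9, 9, 1, 13]
Step 7 ('mul'): [9, 9, 13]

Answer: [9, 9, 13]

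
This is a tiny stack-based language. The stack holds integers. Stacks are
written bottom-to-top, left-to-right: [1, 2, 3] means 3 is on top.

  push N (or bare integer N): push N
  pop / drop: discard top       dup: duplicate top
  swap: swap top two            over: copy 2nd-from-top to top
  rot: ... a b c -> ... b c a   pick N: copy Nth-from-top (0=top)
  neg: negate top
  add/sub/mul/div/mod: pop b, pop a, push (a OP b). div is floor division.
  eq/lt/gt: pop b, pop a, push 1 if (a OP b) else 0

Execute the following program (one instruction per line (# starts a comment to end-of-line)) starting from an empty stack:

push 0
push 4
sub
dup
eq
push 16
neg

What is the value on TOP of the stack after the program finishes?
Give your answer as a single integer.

After 'push 0': [0]
After 'push 4': [0, 4]
After 'sub': [-4]
After 'dup': [-4, -4]
After 'eq': [1]
After 'push 16': [1, 16]
After 'neg': [1, -16]

Answer: -16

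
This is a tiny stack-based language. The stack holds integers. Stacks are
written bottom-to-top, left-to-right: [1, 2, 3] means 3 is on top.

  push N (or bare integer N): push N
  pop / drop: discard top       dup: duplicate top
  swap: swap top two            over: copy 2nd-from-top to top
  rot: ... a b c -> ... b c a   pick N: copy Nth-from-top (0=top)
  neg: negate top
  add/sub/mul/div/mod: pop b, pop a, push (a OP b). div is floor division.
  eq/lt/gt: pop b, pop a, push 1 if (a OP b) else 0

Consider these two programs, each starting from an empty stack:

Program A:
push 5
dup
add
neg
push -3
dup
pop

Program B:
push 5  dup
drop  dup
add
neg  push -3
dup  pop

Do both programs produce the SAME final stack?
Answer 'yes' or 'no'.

Answer: yes

Derivation:
Program A trace:
  After 'push 5': [5]
  After 'dup': [5, 5]
  After 'add': [10]
  After 'neg': [-10]
  After 'push -3': [-10, -3]
  After 'dup': [-10, -3, -3]
  After 'pop': [-10, -3]
Program A final stack: [-10, -3]

Program B trace:
  After 'push 5': [5]
  After 'dup': [5, 5]
  After 'drop': [5]
  After 'dup': [5, 5]
  After 'add': [10]
  After 'neg': [-10]
  After 'push -3': [-10, -3]
  After 'dup': [-10, -3, -3]
  After 'pop': [-10, -3]
Program B final stack: [-10, -3]
Same: yes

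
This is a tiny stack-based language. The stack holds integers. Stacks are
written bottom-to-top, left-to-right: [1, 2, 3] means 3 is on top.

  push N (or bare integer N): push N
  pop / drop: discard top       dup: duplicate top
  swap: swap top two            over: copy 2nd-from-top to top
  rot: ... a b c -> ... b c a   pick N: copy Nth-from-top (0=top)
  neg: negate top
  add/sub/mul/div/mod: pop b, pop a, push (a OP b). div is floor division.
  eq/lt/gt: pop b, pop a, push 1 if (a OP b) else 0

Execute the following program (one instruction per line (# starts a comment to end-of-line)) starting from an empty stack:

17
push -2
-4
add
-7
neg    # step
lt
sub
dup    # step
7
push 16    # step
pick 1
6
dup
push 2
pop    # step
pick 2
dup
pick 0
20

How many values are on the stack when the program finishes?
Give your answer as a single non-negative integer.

Answer: 11

Derivation:
After 'push 17': stack = [17] (depth 1)
After 'push -2': stack = [17, -2] (depth 2)
After 'push -4': stack = [17, -2, -4] (depth 3)
After 'add': stack = [17, -6] (depth 2)
After 'push -7': stack = [17, -6, -7] (depth 3)
After 'neg': stack = [17, -6, 7] (depth 3)
After 'lt': stack = [17, 1] (depth 2)
After 'sub': stack = [16] (depth 1)
After 'dup': stack = [16, 16] (depth 2)
After 'push 7': stack = [16, 16, 7] (depth 3)
After 'push 16': stack = [16, 16, 7, 16] (depth 4)
After 'pick 1': stack = [16, 16, 7, 16, 7] (depth 5)
After 'push 6': stack = [16, 16, 7, 16, 7, 6] (depth 6)
After 'dup': stack = [16, 16, 7, 16, 7, 6, 6] (depth 7)
After 'push 2': stack = [16, 16, 7, 16, 7, 6, 6, 2] (depth 8)
After 'pop': stack = [16, 16, 7, 16, 7, 6, 6] (depth 7)
After 'pick 2': stack = [16, 16, 7, 16, 7, 6, 6, 7] (depth 8)
After 'dup': stack = [16, 16, 7, 16, 7, 6, 6, 7, 7] (depth 9)
After 'pick 0': stack = [16, 16, 7, 16, 7, 6, 6, 7, 7, 7] (depth 10)
After 'push 20': stack = [16, 16, 7, 16, 7, 6, 6, 7, 7, 7, 20] (depth 11)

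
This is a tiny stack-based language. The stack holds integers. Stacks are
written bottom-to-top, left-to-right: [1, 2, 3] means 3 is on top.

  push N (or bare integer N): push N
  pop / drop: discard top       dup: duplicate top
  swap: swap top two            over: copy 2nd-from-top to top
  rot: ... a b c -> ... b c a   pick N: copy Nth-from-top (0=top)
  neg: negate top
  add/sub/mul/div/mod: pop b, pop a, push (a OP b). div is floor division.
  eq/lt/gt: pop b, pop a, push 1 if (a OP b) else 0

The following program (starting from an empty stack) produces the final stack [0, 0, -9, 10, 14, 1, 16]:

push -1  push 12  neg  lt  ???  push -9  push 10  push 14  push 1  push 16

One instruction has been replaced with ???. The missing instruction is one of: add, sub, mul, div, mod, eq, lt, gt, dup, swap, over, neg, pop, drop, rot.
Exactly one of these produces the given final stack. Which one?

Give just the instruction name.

Stack before ???: [0]
Stack after ???:  [0, 0]
The instruction that transforms [0] -> [0, 0] is: dup

Answer: dup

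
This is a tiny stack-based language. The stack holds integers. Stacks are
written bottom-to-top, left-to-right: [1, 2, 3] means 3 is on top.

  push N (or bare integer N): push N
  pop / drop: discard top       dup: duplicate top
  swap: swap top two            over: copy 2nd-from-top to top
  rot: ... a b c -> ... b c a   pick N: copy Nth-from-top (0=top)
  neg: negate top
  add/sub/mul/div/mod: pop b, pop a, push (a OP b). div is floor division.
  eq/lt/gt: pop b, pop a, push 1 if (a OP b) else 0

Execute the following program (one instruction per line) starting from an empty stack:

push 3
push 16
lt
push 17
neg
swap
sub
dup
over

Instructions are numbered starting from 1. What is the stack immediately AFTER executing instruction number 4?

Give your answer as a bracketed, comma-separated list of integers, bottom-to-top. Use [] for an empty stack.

Answer: [1, 17]

Derivation:
Step 1 ('push 3'): [3]
Step 2 ('push 16'): [3, 16]
Step 3 ('lt'): [1]
Step 4 ('push 17'): [1, 17]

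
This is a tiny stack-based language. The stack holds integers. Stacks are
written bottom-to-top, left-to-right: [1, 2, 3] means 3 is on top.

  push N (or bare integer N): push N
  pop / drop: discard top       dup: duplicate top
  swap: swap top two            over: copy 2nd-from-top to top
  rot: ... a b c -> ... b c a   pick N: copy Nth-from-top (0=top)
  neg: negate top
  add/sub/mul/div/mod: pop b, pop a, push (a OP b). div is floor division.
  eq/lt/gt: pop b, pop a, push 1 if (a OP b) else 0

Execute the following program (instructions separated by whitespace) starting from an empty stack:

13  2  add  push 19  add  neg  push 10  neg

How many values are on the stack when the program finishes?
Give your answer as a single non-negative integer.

After 'push 13': stack = [13] (depth 1)
After 'push 2': stack = [13, 2] (depth 2)
After 'add': stack = [15] (depth 1)
After 'push 19': stack = [15, 19] (depth 2)
After 'add': stack = [34] (depth 1)
After 'neg': stack = [-34] (depth 1)
After 'push 10': stack = [-34, 10] (depth 2)
After 'neg': stack = [-34, -10] (depth 2)

Answer: 2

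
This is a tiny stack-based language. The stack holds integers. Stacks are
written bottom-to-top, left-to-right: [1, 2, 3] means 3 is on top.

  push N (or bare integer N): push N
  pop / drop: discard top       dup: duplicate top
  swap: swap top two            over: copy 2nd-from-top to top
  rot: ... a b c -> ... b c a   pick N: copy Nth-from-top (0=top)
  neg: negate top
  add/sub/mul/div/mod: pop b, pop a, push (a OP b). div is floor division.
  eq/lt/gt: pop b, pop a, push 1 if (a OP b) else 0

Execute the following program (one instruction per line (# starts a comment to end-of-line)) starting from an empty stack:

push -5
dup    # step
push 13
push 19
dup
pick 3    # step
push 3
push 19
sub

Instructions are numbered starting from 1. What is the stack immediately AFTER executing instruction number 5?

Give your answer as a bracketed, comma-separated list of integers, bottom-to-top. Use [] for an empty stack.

Answer: [-5, -5, 13, 19, 19]

Derivation:
Step 1 ('push -5'): [-5]
Step 2 ('dup'): [-5, -5]
Step 3 ('push 13'): [-5, -5, 13]
Step 4 ('push 19'): [-5, -5, 13, 19]
Step 5 ('dup'): [-5, -5, 13, 19, 19]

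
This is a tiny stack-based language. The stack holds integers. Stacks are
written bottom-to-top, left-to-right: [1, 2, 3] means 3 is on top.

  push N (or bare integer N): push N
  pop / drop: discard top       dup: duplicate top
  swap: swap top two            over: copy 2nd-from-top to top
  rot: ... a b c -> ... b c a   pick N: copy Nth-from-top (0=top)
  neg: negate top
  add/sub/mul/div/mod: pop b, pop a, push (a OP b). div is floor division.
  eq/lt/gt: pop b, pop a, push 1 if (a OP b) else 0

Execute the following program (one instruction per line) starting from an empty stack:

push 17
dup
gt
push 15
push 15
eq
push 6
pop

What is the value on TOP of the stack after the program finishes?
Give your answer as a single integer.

Answer: 1

Derivation:
After 'push 17': [17]
After 'dup': [17, 17]
After 'gt': [0]
After 'push 15': [0, 15]
After 'push 15': [0, 15, 15]
After 'eq': [0, 1]
After 'push 6': [0, 1, 6]
After 'pop': [0, 1]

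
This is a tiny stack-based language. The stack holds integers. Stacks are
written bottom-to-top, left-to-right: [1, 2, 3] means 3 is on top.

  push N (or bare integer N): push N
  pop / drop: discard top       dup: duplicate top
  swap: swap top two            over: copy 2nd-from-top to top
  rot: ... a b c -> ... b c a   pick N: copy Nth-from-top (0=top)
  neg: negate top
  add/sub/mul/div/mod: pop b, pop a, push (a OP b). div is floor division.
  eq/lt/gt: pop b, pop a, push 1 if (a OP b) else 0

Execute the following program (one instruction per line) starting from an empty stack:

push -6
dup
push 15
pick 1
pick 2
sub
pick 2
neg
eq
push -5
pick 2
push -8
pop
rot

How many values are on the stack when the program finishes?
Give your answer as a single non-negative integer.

After 'push -6': stack = [-6] (depth 1)
After 'dup': stack = [-6, -6] (depth 2)
After 'push 15': stack = [-6, -6, 15] (depth 3)
After 'pick 1': stack = [-6, -6, 15, -6] (depth 4)
After 'pick 2': stack = [-6, -6, 15, -6, -6] (depth 5)
After 'sub': stack = [-6, -6, 15, 0] (depth 4)
After 'pick 2': stack = [-6, -6, 15, 0, -6] (depth 5)
After 'neg': stack = [-6, -6, 15, 0, 6] (depth 5)
After 'eq': stack = [-6, -6, 15, 0] (depth 4)
After 'push -5': stack = [-6, -6, 15, 0, -5] (depth 5)
After 'pick 2': stack = [-6, -6, 15, 0, -5, 15] (depth 6)
After 'push -8': stack = [-6, -6, 15, 0, -5, 15, -8] (depth 7)
After 'pop': stack = [-6, -6, 15, 0, -5, 15] (depth 6)
After 'rot': stack = [-6, -6, 15, -5, 15, 0] (depth 6)

Answer: 6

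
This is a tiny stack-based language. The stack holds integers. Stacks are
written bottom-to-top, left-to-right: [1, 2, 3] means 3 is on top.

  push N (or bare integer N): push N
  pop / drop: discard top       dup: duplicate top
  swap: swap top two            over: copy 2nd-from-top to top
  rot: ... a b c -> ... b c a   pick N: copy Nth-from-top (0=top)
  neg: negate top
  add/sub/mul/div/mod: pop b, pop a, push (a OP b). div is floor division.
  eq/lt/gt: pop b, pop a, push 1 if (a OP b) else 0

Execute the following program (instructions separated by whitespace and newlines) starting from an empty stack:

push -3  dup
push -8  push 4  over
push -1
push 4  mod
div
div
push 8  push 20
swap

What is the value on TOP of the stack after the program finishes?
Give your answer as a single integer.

Answer: 8

Derivation:
After 'push -3': [-3]
After 'dup': [-3, -3]
After 'push -8': [-3, -3, -8]
After 'push 4': [-3, -3, -8, 4]
After 'over': [-3, -3, -8, 4, -8]
After 'push -1': [-3, -3, -8, 4, -8, -1]
After 'push 4': [-3, -3, -8, 4, -8, -1, 4]
After 'mod': [-3, -3, -8, 4, -8, 3]
After 'div': [-3, -3, -8, 4, -3]
After 'div': [-3, -3, -8, -2]
After 'push 8': [-3, -3, -8, -2, 8]
After 'push 20': [-3, -3, -8, -2, 8, 20]
After 'swap': [-3, -3, -8, -2, 20, 8]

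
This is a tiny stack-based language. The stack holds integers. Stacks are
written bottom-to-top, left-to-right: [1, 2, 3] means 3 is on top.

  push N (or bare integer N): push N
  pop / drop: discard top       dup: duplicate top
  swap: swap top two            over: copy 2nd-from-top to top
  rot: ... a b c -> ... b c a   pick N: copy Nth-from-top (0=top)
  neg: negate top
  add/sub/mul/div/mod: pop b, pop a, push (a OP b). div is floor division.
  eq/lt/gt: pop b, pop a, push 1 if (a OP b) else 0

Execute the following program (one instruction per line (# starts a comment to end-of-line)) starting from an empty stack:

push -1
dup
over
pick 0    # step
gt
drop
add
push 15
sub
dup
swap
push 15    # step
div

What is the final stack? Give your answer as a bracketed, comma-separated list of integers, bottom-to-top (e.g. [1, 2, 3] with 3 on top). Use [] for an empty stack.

Answer: [-17, -2]

Derivation:
After 'push -1': [-1]
After 'dup': [-1, -1]
After 'over': [-1, -1, -1]
After 'pick 0': [-1, -1, -1, -1]
After 'gt': [-1, -1, 0]
After 'drop': [-1, -1]
After 'add': [-2]
After 'push 15': [-2, 15]
After 'sub': [-17]
After 'dup': [-17, -17]
After 'swap': [-17, -17]
After 'push 15': [-17, -17, 15]
After 'div': [-17, -2]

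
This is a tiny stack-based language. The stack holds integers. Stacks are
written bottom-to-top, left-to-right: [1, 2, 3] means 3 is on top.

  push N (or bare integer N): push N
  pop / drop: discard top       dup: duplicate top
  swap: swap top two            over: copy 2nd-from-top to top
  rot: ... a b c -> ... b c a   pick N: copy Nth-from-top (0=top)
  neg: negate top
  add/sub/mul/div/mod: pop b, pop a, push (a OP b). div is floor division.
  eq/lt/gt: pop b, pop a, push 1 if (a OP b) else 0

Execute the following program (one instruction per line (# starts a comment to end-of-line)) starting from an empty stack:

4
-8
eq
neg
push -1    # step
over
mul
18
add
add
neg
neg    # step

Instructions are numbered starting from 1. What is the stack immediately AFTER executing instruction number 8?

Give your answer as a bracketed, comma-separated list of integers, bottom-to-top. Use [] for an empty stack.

Step 1 ('4'): [4]
Step 2 ('-8'): [4, -8]
Step 3 ('eq'): [0]
Step 4 ('neg'): [0]
Step 5 ('push -1'): [0, -1]
Step 6 ('over'): [0, -1, 0]
Step 7 ('mul'): [0, 0]
Step 8 ('18'): [0, 0, 18]

Answer: [0, 0, 18]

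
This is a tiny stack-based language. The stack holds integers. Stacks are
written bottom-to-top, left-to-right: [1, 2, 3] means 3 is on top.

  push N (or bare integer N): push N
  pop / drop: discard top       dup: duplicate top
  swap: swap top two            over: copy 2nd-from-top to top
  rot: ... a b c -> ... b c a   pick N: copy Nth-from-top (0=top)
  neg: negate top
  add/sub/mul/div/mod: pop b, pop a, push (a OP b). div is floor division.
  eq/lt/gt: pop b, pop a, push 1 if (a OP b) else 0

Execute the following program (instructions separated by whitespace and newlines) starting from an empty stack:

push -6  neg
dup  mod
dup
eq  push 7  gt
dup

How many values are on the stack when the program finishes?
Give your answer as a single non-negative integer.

After 'push -6': stack = [-6] (depth 1)
After 'neg': stack = [6] (depth 1)
After 'dup': stack = [6, 6] (depth 2)
After 'mod': stack = [0] (depth 1)
After 'dup': stack = [0, 0] (depth 2)
After 'eq': stack = [1] (depth 1)
After 'push 7': stack = [1, 7] (depth 2)
After 'gt': stack = [0] (depth 1)
After 'dup': stack = [0, 0] (depth 2)

Answer: 2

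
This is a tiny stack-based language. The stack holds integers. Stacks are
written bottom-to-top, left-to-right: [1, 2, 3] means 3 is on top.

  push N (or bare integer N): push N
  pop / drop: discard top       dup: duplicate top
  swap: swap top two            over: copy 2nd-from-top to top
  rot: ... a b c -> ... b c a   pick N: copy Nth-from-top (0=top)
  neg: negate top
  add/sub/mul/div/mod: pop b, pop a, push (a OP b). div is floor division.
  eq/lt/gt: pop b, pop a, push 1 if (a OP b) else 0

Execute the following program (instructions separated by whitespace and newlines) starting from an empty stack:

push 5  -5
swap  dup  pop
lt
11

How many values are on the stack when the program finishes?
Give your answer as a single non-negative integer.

After 'push 5': stack = [5] (depth 1)
After 'push -5': stack = [5, -5] (depth 2)
After 'swap': stack = [-5, 5] (depth 2)
After 'dup': stack = [-5, 5, 5] (depth 3)
After 'pop': stack = [-5, 5] (depth 2)
After 'lt': stack = [1] (depth 1)
After 'push 11': stack = [1, 11] (depth 2)

Answer: 2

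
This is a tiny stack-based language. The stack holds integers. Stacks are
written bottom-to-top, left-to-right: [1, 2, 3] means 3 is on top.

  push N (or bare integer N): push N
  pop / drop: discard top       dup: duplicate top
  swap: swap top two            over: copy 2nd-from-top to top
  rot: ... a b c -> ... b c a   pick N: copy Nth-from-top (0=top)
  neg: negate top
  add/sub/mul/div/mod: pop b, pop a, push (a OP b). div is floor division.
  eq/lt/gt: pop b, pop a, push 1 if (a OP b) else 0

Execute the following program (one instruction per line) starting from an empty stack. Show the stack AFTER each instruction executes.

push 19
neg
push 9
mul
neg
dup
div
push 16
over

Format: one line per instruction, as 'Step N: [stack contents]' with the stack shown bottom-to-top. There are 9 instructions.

Step 1: [19]
Step 2: [-19]
Step 3: [-19, 9]
Step 4: [-171]
Step 5: [171]
Step 6: [171, 171]
Step 7: [1]
Step 8: [1, 16]
Step 9: [1, 16, 1]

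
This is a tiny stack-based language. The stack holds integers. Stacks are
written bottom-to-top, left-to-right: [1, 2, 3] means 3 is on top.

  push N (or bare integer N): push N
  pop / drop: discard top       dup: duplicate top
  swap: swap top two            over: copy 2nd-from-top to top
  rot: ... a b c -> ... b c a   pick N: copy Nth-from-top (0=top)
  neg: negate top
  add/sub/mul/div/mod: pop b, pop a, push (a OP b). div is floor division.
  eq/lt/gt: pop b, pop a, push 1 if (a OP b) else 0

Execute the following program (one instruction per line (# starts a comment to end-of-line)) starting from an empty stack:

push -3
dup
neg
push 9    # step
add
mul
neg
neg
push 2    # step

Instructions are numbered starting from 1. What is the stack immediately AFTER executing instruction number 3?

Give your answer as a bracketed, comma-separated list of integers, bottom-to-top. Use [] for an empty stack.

Answer: [-3, 3]

Derivation:
Step 1 ('push -3'): [-3]
Step 2 ('dup'): [-3, -3]
Step 3 ('neg'): [-3, 3]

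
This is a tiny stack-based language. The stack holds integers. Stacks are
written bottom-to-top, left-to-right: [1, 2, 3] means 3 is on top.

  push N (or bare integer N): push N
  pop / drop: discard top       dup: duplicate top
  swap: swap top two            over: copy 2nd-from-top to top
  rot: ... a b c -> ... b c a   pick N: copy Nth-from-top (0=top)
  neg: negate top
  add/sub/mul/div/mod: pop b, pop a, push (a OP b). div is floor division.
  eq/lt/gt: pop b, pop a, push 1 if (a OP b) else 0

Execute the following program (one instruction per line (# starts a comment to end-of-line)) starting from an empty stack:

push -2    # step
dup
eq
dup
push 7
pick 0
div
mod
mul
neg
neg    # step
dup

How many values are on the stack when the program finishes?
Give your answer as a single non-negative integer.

After 'push -2': stack = [-2] (depth 1)
After 'dup': stack = [-2, -2] (depth 2)
After 'eq': stack = [1] (depth 1)
After 'dup': stack = [1, 1] (depth 2)
After 'push 7': stack = [1, 1, 7] (depth 3)
After 'pick 0': stack = [1, 1, 7, 7] (depth 4)
After 'div': stack = [1, 1, 1] (depth 3)
After 'mod': stack = [1, 0] (depth 2)
After 'mul': stack = [0] (depth 1)
After 'neg': stack = [0] (depth 1)
After 'neg': stack = [0] (depth 1)
After 'dup': stack = [0, 0] (depth 2)

Answer: 2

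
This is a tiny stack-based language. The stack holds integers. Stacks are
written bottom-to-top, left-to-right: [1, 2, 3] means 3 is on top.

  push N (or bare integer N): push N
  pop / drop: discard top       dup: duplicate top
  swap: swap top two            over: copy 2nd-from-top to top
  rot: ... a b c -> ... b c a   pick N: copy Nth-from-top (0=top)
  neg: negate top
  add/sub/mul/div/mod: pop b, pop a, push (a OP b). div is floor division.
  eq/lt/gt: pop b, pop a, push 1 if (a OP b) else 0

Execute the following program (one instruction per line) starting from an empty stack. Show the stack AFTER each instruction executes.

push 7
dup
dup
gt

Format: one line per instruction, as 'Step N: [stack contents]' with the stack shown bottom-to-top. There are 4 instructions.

Step 1: [7]
Step 2: [7, 7]
Step 3: [7, 7, 7]
Step 4: [7, 0]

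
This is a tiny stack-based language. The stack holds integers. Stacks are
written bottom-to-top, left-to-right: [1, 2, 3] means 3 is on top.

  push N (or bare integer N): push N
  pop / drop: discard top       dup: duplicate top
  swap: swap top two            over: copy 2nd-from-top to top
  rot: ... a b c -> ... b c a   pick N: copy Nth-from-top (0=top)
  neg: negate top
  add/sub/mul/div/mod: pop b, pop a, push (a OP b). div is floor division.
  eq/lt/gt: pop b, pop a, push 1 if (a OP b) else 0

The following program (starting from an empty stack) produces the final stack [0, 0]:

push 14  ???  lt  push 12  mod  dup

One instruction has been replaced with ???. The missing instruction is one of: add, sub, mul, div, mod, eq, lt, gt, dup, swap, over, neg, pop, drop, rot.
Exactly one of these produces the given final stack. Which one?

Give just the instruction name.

Stack before ???: [14]
Stack after ???:  [14, 14]
The instruction that transforms [14] -> [14, 14] is: dup

Answer: dup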